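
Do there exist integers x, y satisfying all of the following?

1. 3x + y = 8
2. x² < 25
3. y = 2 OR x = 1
Yes

Take x = 1, y = 5. Substituting into each constraint:
  (1) 3(1) + 5 = 8 ✓
  (2) x² = (1)² = 1, and 1 < 25 ✓
  (3) x = 1, target 1 ✓ (second branch holds)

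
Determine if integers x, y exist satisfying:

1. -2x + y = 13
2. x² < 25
Yes

Take x = 0, y = 13. Substituting into each constraint:
  (1) -2(0) + 13 = 13 ✓
  (2) x² = (0)² = 0, and 0 < 25 ✓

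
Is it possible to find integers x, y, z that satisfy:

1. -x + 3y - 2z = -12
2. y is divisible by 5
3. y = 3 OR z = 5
Yes

Take x = 17, y = 5, z = 5. Substituting into each constraint:
  (1) (-17) + 3(5) - 2(5) = -12 ✓
  (2) 5 = 5 × 1, remainder 0 ✓
  (3) z = 5, target 5 ✓ (second branch holds)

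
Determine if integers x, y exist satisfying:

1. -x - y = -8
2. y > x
Yes

Take x = 3, y = 5. Substituting into each constraint:
  (1) (-3) + (-5) = -8 ✓
  (2) 5 > 3 ✓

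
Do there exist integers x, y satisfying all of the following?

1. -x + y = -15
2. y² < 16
Yes

Take x = 15, y = 0. Substituting into each constraint:
  (1) (-15) + 0 = -15 ✓
  (2) y² = (0)² = 0, and 0 < 16 ✓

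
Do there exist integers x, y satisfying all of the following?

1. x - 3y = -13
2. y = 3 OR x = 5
Yes

Take x = -4, y = 3. Substituting into each constraint:
  (1) (-4) - 3(3) = -13 ✓
  (2) y = 3, target 3 ✓ (first branch holds)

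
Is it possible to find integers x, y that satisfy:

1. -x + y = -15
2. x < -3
Yes

Take x = -4, y = -19. Substituting into each constraint:
  (1) 4 + (-19) = -15 ✓
  (2) -4 < -3 ✓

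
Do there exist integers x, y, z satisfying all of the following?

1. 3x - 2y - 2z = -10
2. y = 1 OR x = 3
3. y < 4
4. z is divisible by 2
Yes

Take x = -4, y = 1, z = -2. Substituting into each constraint:
  (1) 3(-4) - 2(1) - 2(-2) = -10 ✓
  (2) y = 1, target 1 ✓ (first branch holds)
  (3) 1 < 4 ✓
  (4) -2 = 2 × -1, remainder 0 ✓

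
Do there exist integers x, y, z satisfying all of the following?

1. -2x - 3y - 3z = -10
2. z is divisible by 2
Yes

Take x = 2, y = 2, z = 0. Substituting into each constraint:
  (1) -2(2) - 3(2) - 3(0) = -10 ✓
  (2) 0 = 2 × 0, remainder 0 ✓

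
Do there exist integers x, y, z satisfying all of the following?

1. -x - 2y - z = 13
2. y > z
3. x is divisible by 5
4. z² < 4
Yes

Take x = -15, y = 1, z = 0. Substituting into each constraint:
  (1) 15 - 2(1) + 0 = 13 ✓
  (2) 1 > 0 ✓
  (3) -15 = 5 × -3, remainder 0 ✓
  (4) z² = (0)² = 0, and 0 < 4 ✓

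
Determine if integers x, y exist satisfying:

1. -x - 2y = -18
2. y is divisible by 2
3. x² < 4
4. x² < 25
No

A contradictory subset is {-x - 2y = -18, y is divisible by 2, x² < 4}. No integer assignment can satisfy these jointly:

  - -x - 2y = -18: is a linear equation tying the variables together
  - y is divisible by 2: restricts y to multiples of 2
  - x² < 4: restricts x to |x| ≤ 1

The bounds confine x to {-1, 0, 1}. For each value, substitute into the equation:
  • x = -1: the equation gives -2y = -19, so y would not be an integer.
  • x = 0: the equation forces y = 9, but 2 does not divide 9.
  • x = 1: the equation gives -2y = -17, so y would not be an integer.
Every case fails, so no integer solution exists.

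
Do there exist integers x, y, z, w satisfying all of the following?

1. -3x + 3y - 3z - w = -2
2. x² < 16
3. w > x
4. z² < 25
Yes

Take x = 1, y = 1, z = 0, w = 2. Substituting into each constraint:
  (1) -3(1) + 3(1) - 3(0) + (-2) = -2 ✓
  (2) x² = (1)² = 1, and 1 < 16 ✓
  (3) 2 > 1 ✓
  (4) z² = (0)² = 0, and 0 < 25 ✓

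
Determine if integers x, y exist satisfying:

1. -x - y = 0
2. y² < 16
Yes

Take x = 0, y = 0. Substituting into each constraint:
  (1) 0 + 0 = 0 ✓
  (2) y² = (0)² = 0, and 0 < 16 ✓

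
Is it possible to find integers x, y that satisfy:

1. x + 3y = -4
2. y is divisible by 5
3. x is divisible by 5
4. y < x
No

A contradictory subset is {x + 3y = -4, y is divisible by 5, x is divisible by 5}. No integer assignment can satisfy these jointly:

  - x + 3y = -4: is a linear equation tying the variables together
  - y is divisible by 5: restricts y to multiples of 5
  - x is divisible by 5: restricts x to multiples of 5

Modular obstruction: writing x = 5x' and writing y = 5y', every remaining term of the linear equation is divisible by 5, so the left side is ≡ 0 (mod 5); but the right side -4 ≡ 1 (mod 5). No integers can satisfy it.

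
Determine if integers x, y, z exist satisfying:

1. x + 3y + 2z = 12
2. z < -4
Yes

Take x = 22, y = 0, z = -5. Substituting into each constraint:
  (1) 22 + 3(0) + 2(-5) = 12 ✓
  (2) -5 < -4 ✓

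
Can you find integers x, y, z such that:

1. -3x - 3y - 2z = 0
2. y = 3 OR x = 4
Yes

Take x = 1, y = 3, z = -6. Substituting into each constraint:
  (1) -3(1) - 3(3) - 2(-6) = 0 ✓
  (2) y = 3, target 3 ✓ (first branch holds)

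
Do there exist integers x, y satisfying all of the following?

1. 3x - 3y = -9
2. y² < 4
Yes

Take x = -3, y = 0. Substituting into each constraint:
  (1) 3(-3) - 3(0) = -9 ✓
  (2) y² = (0)² = 0, and 0 < 4 ✓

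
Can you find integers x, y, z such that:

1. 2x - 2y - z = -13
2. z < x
Yes

Take x = 0, y = 7, z = -1. Substituting into each constraint:
  (1) 2(0) - 2(7) + 1 = -13 ✓
  (2) -1 < 0 ✓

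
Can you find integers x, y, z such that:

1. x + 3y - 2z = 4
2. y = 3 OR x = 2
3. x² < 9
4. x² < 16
Yes

Take x = -1, y = 3, z = 2. Substituting into each constraint:
  (1) (-1) + 3(3) - 2(2) = 4 ✓
  (2) y = 3, target 3 ✓ (first branch holds)
  (3) x² = (-1)² = 1, and 1 < 9 ✓
  (4) x² = (-1)² = 1, and 1 < 16 ✓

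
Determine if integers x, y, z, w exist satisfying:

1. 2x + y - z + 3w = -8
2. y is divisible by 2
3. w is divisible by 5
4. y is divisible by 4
Yes

Take x = -4, y = 0, z = 0, w = 0. Substituting into each constraint:
  (1) 2(-4) + 0 + 0 + 3(0) = -8 ✓
  (2) 0 = 2 × 0, remainder 0 ✓
  (3) 0 = 5 × 0, remainder 0 ✓
  (4) 0 = 4 × 0, remainder 0 ✓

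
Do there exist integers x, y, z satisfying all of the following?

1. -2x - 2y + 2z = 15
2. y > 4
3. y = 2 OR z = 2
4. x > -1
No

Even the single constraint (-2x - 2y + 2z = 15) is infeasible over the integers.

  - -2x - 2y + 2z = 15: every term on the left is divisible by 2, so the LHS ≡ 0 (mod 2), but the RHS 15 is not — no integer solution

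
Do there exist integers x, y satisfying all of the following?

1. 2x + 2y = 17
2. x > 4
No

Even the single constraint (2x + 2y = 17) is infeasible over the integers.

  - 2x + 2y = 17: every term on the left is divisible by 2, so the LHS ≡ 0 (mod 2), but the RHS 17 is not — no integer solution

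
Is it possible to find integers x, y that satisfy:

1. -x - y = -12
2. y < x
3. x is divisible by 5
Yes

Take x = 10, y = 2. Substituting into each constraint:
  (1) (-10) + (-2) = -12 ✓
  (2) 2 < 10 ✓
  (3) 10 = 5 × 2, remainder 0 ✓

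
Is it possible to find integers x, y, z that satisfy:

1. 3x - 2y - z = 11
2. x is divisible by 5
Yes

Take x = 0, y = 0, z = -11. Substituting into each constraint:
  (1) 3(0) - 2(0) + 11 = 11 ✓
  (2) 0 = 5 × 0, remainder 0 ✓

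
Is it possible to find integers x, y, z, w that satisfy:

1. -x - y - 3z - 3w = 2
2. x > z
Yes

Take x = 0, y = 1, z = -1, w = 0. Substituting into each constraint:
  (1) 0 + (-1) - 3(-1) - 3(0) = 2 ✓
  (2) 0 > -1 ✓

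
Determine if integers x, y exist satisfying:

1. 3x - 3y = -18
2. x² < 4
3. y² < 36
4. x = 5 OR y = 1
No

A contradictory subset is {3x - 3y = -18, x² < 4, x = 5 OR y = 1}. No integer assignment can satisfy these jointly:

  - 3x - 3y = -18: is a linear equation tying the variables together
  - x² < 4: restricts x to |x| ≤ 1
  - x = 5 OR y = 1: forces a choice: either x = 5 or y = 1

Split on the disjunction (x = 5 OR y = 1):
  • If x = 5: this contradicts x² < 4, which requires |x| ≤ 1.
  • If y = 1: the equation forces x = -5, but x² < 4 requires |x| ≤ 1.
Both branches are infeasible, so the system has no integer solution.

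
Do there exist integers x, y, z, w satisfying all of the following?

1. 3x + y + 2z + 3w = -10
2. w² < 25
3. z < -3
Yes

Take x = 0, y = 0, z = -5, w = 0. Substituting into each constraint:
  (1) 3(0) + 0 + 2(-5) + 3(0) = -10 ✓
  (2) w² = (0)² = 0, and 0 < 25 ✓
  (3) -5 < -3 ✓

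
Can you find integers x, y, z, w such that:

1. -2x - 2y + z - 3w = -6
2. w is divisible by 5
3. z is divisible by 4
Yes

Take x = 3, y = 0, z = 0, w = 0. Substituting into each constraint:
  (1) -2(3) - 2(0) + 0 - 3(0) = -6 ✓
  (2) 0 = 5 × 0, remainder 0 ✓
  (3) 0 = 4 × 0, remainder 0 ✓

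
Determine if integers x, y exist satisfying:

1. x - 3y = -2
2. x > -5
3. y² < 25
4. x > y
Yes

Take x = 4, y = 2. Substituting into each constraint:
  (1) 4 - 3(2) = -2 ✓
  (2) 4 > -5 ✓
  (3) y² = (2)² = 4, and 4 < 25 ✓
  (4) 4 > 2 ✓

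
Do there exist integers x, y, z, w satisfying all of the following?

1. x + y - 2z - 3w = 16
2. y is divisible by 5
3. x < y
Yes

Take x = -1, y = 0, z = 2, w = -7. Substituting into each constraint:
  (1) (-1) + 0 - 2(2) - 3(-7) = 16 ✓
  (2) 0 = 5 × 0, remainder 0 ✓
  (3) -1 < 0 ✓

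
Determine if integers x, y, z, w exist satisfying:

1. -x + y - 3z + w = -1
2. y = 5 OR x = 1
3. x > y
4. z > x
Yes

Take x = 6, y = 5, z = 7, w = 21. Substituting into each constraint:
  (1) (-6) + 5 - 3(7) + 21 = -1 ✓
  (2) y = 5, target 5 ✓ (first branch holds)
  (3) 6 > 5 ✓
  (4) 7 > 6 ✓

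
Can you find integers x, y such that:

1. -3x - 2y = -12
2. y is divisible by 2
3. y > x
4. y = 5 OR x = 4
No

A contradictory subset is {-3x - 2y = -12, y > x, y = 5 OR x = 4}. No integer assignment can satisfy these jointly:

  - -3x - 2y = -12: is a linear equation tying the variables together
  - y > x: bounds one variable relative to another variable
  - y = 5 OR x = 4: forces a choice: either y = 5 or x = 4

Split on the disjunction (y = 5 OR x = 4):
  • If y = 5: with y = 5, every remaining term of the linear equation is divisible by 3, so the left side is ≡ 0 (mod 3); but the right side -2 ≡ 1 (mod 3). No integers can satisfy it.
  • If x = 4: the equation forces y = 0, giving (x, y) = (4, 0), which violates y > x.
Both branches are infeasible, so the system has no integer solution.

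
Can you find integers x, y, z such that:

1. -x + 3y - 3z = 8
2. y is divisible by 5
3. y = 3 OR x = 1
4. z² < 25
Yes

Take x = 1, y = 0, z = -3. Substituting into each constraint:
  (1) (-1) + 3(0) - 3(-3) = 8 ✓
  (2) 0 = 5 × 0, remainder 0 ✓
  (3) x = 1, target 1 ✓ (second branch holds)
  (4) z² = (-3)² = 9, and 9 < 25 ✓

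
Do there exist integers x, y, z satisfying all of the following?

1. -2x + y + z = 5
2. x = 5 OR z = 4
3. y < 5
Yes

Take x = 5, y = 0, z = 15. Substituting into each constraint:
  (1) -2(5) + 0 + 15 = 5 ✓
  (2) x = 5, target 5 ✓ (first branch holds)
  (3) 0 < 5 ✓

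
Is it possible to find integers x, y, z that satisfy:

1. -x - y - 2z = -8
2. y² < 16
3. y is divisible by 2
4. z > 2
Yes

Take x = 0, y = 0, z = 4. Substituting into each constraint:
  (1) 0 + 0 - 2(4) = -8 ✓
  (2) y² = (0)² = 0, and 0 < 16 ✓
  (3) 0 = 2 × 0, remainder 0 ✓
  (4) 4 > 2 ✓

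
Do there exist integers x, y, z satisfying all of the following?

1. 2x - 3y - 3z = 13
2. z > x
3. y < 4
Yes

Take x = -1, y = -5, z = 0. Substituting into each constraint:
  (1) 2(-1) - 3(-5) - 3(0) = 13 ✓
  (2) 0 > -1 ✓
  (3) -5 < 4 ✓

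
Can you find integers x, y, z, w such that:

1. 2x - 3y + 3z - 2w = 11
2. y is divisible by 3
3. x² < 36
Yes

Take x = 4, y = 0, z = 1, w = 0. Substituting into each constraint:
  (1) 2(4) - 3(0) + 3(1) - 2(0) = 11 ✓
  (2) 0 = 3 × 0, remainder 0 ✓
  (3) x² = (4)² = 16, and 16 < 36 ✓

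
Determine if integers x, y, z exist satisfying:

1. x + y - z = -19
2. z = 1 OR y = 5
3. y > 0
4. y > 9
Yes

Take x = -28, y = 10, z = 1. Substituting into each constraint:
  (1) (-28) + 10 + (-1) = -19 ✓
  (2) z = 1, target 1 ✓ (first branch holds)
  (3) 10 > 0 ✓
  (4) 10 > 9 ✓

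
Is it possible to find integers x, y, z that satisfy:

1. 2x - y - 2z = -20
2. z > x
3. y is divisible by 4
Yes

Take x = -10, y = 0, z = 0. Substituting into each constraint:
  (1) 2(-10) + 0 - 2(0) = -20 ✓
  (2) 0 > -10 ✓
  (3) 0 = 4 × 0, remainder 0 ✓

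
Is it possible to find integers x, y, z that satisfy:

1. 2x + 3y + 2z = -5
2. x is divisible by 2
Yes

Take x = 0, y = 1, z = -4. Substituting into each constraint:
  (1) 2(0) + 3(1) + 2(-4) = -5 ✓
  (2) 0 = 2 × 0, remainder 0 ✓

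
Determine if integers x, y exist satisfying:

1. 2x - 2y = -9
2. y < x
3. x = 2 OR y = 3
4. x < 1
No

Even the single constraint (2x - 2y = -9) is infeasible over the integers.

  - 2x - 2y = -9: every term on the left is divisible by 2, so the LHS ≡ 0 (mod 2), but the RHS -9 is not — no integer solution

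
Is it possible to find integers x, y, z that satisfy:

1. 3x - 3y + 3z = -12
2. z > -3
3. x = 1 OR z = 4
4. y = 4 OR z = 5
Yes

Take x = -4, y = 4, z = 4. Substituting into each constraint:
  (1) 3(-4) - 3(4) + 3(4) = -12 ✓
  (2) 4 > -3 ✓
  (3) z = 4, target 4 ✓ (second branch holds)
  (4) y = 4, target 4 ✓ (first branch holds)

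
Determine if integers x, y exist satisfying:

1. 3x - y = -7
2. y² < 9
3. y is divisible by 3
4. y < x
No

A contradictory subset is {3x - y = -7, y is divisible by 3}. No integer assignment can satisfy these jointly:

  - 3x - y = -7: is a linear equation tying the variables together
  - y is divisible by 3: restricts y to multiples of 3

Modular obstruction: writing y = 3y', every remaining term of the linear equation is divisible by 3, so the left side is ≡ 0 (mod 3); but the right side -7 ≡ 2 (mod 3). No integers can satisfy it.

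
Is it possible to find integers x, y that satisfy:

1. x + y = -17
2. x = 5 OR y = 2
Yes

Take x = 5, y = -22. Substituting into each constraint:
  (1) 5 + (-22) = -17 ✓
  (2) x = 5, target 5 ✓ (first branch holds)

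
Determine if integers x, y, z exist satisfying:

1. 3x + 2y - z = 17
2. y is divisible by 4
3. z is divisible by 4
Yes

Take x = 7, y = 0, z = 4. Substituting into each constraint:
  (1) 3(7) + 2(0) + (-4) = 17 ✓
  (2) 0 = 4 × 0, remainder 0 ✓
  (3) 4 = 4 × 1, remainder 0 ✓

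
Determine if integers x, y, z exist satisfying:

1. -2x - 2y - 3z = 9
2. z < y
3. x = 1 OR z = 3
Yes

Take x = 1, y = -1, z = -3. Substituting into each constraint:
  (1) -2(1) - 2(-1) - 3(-3) = 9 ✓
  (2) -3 < -1 ✓
  (3) x = 1, target 1 ✓ (first branch holds)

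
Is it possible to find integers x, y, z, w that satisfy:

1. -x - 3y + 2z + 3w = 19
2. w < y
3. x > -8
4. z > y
Yes

Take x = -7, y = 0, z = 9, w = -2. Substituting into each constraint:
  (1) 7 - 3(0) + 2(9) + 3(-2) = 19 ✓
  (2) -2 < 0 ✓
  (3) -7 > -8 ✓
  (4) 9 > 0 ✓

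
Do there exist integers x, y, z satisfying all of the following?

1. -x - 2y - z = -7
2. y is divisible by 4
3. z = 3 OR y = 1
Yes

Take x = -4, y = 4, z = 3. Substituting into each constraint:
  (1) 4 - 2(4) + (-3) = -7 ✓
  (2) 4 = 4 × 1, remainder 0 ✓
  (3) z = 3, target 3 ✓ (first branch holds)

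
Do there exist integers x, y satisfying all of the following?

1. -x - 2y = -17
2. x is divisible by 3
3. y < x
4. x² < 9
No

A contradictory subset is {-x - 2y = -17, y < x, x² < 9}. No integer assignment can satisfy these jointly:

  - -x - 2y = -17: is a linear equation tying the variables together
  - y < x: bounds one variable relative to another variable
  - x² < 9: restricts x to |x| ≤ 2

Propagating the comparison: y < x and x ≤ 2 give y ≤ 1. Range argument: with x ∈ [-2, 2], y ∈ [−∞, 1], the left side of the equation is at least -4, but the right side is -17 < -4. No integer solution exists.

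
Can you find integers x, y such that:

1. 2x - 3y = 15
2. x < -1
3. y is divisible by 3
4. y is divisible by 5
Yes

Take x = -15, y = -15. Substituting into each constraint:
  (1) 2(-15) - 3(-15) = 15 ✓
  (2) -15 < -1 ✓
  (3) -15 = 3 × -5, remainder 0 ✓
  (4) -15 = 5 × -3, remainder 0 ✓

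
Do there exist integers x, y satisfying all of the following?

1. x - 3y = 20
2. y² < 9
Yes

Take x = 20, y = 0. Substituting into each constraint:
  (1) 20 - 3(0) = 20 ✓
  (2) y² = (0)² = 0, and 0 < 9 ✓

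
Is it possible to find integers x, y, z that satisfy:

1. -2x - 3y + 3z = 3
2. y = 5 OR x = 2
Yes

Take x = 0, y = 5, z = 6. Substituting into each constraint:
  (1) -2(0) - 3(5) + 3(6) = 3 ✓
  (2) y = 5, target 5 ✓ (first branch holds)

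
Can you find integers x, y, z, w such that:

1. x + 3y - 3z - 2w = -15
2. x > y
Yes

Take x = 3, y = 2, z = 8, w = 0. Substituting into each constraint:
  (1) 3 + 3(2) - 3(8) - 2(0) = -15 ✓
  (2) 3 > 2 ✓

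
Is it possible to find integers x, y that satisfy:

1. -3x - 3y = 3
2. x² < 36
Yes

Take x = -1, y = 0. Substituting into each constraint:
  (1) -3(-1) - 3(0) = 3 ✓
  (2) x² = (-1)² = 1, and 1 < 36 ✓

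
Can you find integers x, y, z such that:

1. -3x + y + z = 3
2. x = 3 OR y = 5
Yes

Take x = 3, y = 12, z = 0. Substituting into each constraint:
  (1) -3(3) + 12 + 0 = 3 ✓
  (2) x = 3, target 3 ✓ (first branch holds)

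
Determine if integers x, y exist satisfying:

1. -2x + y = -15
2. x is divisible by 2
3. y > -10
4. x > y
Yes

Take x = 4, y = -7. Substituting into each constraint:
  (1) -2(4) + (-7) = -15 ✓
  (2) 4 = 2 × 2, remainder 0 ✓
  (3) -7 > -10 ✓
  (4) 4 > -7 ✓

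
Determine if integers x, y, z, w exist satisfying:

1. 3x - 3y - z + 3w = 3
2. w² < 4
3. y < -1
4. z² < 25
Yes

Take x = 0, y = -2, z = 3, w = 0. Substituting into each constraint:
  (1) 3(0) - 3(-2) + (-3) + 3(0) = 3 ✓
  (2) w² = (0)² = 0, and 0 < 4 ✓
  (3) -2 < -1 ✓
  (4) z² = (3)² = 9, and 9 < 25 ✓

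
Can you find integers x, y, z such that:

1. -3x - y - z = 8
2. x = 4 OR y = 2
Yes

Take x = 4, y = -20, z = 0. Substituting into each constraint:
  (1) -3(4) + 20 + 0 = 8 ✓
  (2) x = 4, target 4 ✓ (first branch holds)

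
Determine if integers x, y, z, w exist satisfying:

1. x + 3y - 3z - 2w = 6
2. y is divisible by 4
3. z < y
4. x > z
Yes

Take x = -3, y = -4, z = -5, w = -3. Substituting into each constraint:
  (1) (-3) + 3(-4) - 3(-5) - 2(-3) = 6 ✓
  (2) -4 = 4 × -1, remainder 0 ✓
  (3) -5 < -4 ✓
  (4) -3 > -5 ✓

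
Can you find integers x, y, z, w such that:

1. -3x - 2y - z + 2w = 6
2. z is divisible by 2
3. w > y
Yes

Take x = -2, y = -1, z = 2, w = 0. Substituting into each constraint:
  (1) -3(-2) - 2(-1) + (-2) + 2(0) = 6 ✓
  (2) 2 = 2 × 1, remainder 0 ✓
  (3) 0 > -1 ✓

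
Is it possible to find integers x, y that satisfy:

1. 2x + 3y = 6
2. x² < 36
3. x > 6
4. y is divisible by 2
No

A contradictory subset is {x² < 36, x > 6}. No integer assignment can satisfy these jointly:

  - x² < 36: restricts x to |x| ≤ 5
  - x > 6: bounds one variable relative to a constant

Direct contradiction: the bounds on x require x ≥ 7 and x ≤ 5 simultaneously, which is empty.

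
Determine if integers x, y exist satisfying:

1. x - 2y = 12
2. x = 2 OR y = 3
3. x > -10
Yes

Take x = 2, y = -5. Substituting into each constraint:
  (1) 2 - 2(-5) = 12 ✓
  (2) x = 2, target 2 ✓ (first branch holds)
  (3) 2 > -10 ✓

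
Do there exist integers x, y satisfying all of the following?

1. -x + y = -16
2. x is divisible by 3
Yes

Take x = 0, y = -16. Substituting into each constraint:
  (1) 0 + (-16) = -16 ✓
  (2) 0 = 3 × 0, remainder 0 ✓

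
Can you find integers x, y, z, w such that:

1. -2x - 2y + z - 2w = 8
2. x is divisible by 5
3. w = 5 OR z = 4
Yes

Take x = 0, y = -9, z = 0, w = 5. Substituting into each constraint:
  (1) -2(0) - 2(-9) + 0 - 2(5) = 8 ✓
  (2) 0 = 5 × 0, remainder 0 ✓
  (3) w = 5, target 5 ✓ (first branch holds)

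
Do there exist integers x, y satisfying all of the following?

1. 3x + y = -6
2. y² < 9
Yes

Take x = -2, y = 0. Substituting into each constraint:
  (1) 3(-2) + 0 = -6 ✓
  (2) y² = (0)² = 0, and 0 < 9 ✓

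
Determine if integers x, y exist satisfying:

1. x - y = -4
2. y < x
No

The full constraint system is jointly infeasible over the integers. Each constraint and what it forces:

  - x - y = -4: is a linear equation tying the variables together
  - y < x: bounds one variable relative to another variable

From the equation, x − y = -4, i.e. x − y = -4; but x > y requires x − y ≥ 1. Contradiction.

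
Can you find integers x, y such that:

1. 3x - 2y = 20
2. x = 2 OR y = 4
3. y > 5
No

The full constraint system is jointly infeasible over the integers. Each constraint and what it forces:

  - 3x - 2y = 20: is a linear equation tying the variables together
  - x = 2 OR y = 4: forces a choice: either x = 2 or y = 4
  - y > 5: bounds one variable relative to a constant

Split on the disjunction (x = 2 OR y = 4):
  • If x = 2: the equation forces y = -7, which contradicts the bound y ≥ 6.
  • If y = 4: this contradicts the bound y ≥ 6.
Both branches are infeasible, so the system has no integer solution.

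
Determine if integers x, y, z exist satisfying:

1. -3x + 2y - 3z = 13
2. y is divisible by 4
Yes

Take x = -4, y = 8, z = 5. Substituting into each constraint:
  (1) -3(-4) + 2(8) - 3(5) = 13 ✓
  (2) 8 = 4 × 2, remainder 0 ✓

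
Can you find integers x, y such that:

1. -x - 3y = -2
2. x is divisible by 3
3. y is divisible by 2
No

A contradictory subset is {-x - 3y = -2, x is divisible by 3}. No integer assignment can satisfy these jointly:

  - -x - 3y = -2: is a linear equation tying the variables together
  - x is divisible by 3: restricts x to multiples of 3

Modular obstruction: writing x = 3x', every remaining term of the linear equation is divisible by 3, so the left side is ≡ 0 (mod 3); but the right side -2 ≡ 1 (mod 3). No integers can satisfy it.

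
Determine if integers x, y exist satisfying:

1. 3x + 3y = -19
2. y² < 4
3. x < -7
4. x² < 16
No

Even the single constraint (3x + 3y = -19) is infeasible over the integers.

  - 3x + 3y = -19: every term on the left is divisible by 3, so the LHS ≡ 0 (mod 3), but the RHS -19 is not — no integer solution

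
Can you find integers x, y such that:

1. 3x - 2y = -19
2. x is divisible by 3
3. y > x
Yes

Take x = -3, y = 5. Substituting into each constraint:
  (1) 3(-3) - 2(5) = -19 ✓
  (2) -3 = 3 × -1, remainder 0 ✓
  (3) 5 > -3 ✓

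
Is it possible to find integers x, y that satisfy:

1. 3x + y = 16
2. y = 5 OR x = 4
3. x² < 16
No

The full constraint system is jointly infeasible over the integers. Each constraint and what it forces:

  - 3x + y = 16: is a linear equation tying the variables together
  - y = 5 OR x = 4: forces a choice: either y = 5 or x = 4
  - x² < 16: restricts x to |x| ≤ 3

Split on the disjunction (y = 5 OR x = 4):
  • If y = 5: with y = 5, every remaining term of the linear equation is divisible by 3, so the left side is ≡ 0 (mod 3); but the right side 11 ≡ 2 (mod 3). No integers can satisfy it.
  • If x = 4: this contradicts x² < 16, which requires |x| ≤ 3.
Both branches are infeasible, so the system has no integer solution.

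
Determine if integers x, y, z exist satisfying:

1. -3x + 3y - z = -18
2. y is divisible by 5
Yes

Take x = 0, y = 0, z = 18. Substituting into each constraint:
  (1) -3(0) + 3(0) + (-18) = -18 ✓
  (2) 0 = 5 × 0, remainder 0 ✓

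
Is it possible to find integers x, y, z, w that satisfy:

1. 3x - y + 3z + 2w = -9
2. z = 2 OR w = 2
Yes

Take x = -8, y = -2, z = 3, w = 2. Substituting into each constraint:
  (1) 3(-8) + 2 + 3(3) + 2(2) = -9 ✓
  (2) w = 2, target 2 ✓ (second branch holds)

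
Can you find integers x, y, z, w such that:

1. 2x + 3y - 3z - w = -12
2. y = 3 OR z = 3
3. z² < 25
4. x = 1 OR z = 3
Yes

Take x = -9, y = 5, z = 3, w = 0. Substituting into each constraint:
  (1) 2(-9) + 3(5) - 3(3) + 0 = -12 ✓
  (2) z = 3, target 3 ✓ (second branch holds)
  (3) z² = (3)² = 9, and 9 < 25 ✓
  (4) z = 3, target 3 ✓ (second branch holds)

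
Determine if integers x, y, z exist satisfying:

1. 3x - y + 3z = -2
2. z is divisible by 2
Yes

Take x = 0, y = 2, z = 0. Substituting into each constraint:
  (1) 3(0) + (-2) + 3(0) = -2 ✓
  (2) 0 = 2 × 0, remainder 0 ✓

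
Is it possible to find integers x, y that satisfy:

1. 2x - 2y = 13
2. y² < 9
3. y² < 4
No

Even the single constraint (2x - 2y = 13) is infeasible over the integers.

  - 2x - 2y = 13: every term on the left is divisible by 2, so the LHS ≡ 0 (mod 2), but the RHS 13 is not — no integer solution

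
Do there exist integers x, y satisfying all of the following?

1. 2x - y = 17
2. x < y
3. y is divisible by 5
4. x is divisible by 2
Yes

Take x = 26, y = 35. Substituting into each constraint:
  (1) 2(26) + (-35) = 17 ✓
  (2) 26 < 35 ✓
  (3) 35 = 5 × 7, remainder 0 ✓
  (4) 26 = 2 × 13, remainder 0 ✓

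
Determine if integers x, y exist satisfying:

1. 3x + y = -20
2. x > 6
Yes

Take x = 7, y = -41. Substituting into each constraint:
  (1) 3(7) + (-41) = -20 ✓
  (2) 7 > 6 ✓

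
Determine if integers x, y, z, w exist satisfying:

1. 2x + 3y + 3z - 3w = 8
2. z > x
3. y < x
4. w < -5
Yes

Take x = 1, y = -6, z = 2, w = -6. Substituting into each constraint:
  (1) 2(1) + 3(-6) + 3(2) - 3(-6) = 8 ✓
  (2) 2 > 1 ✓
  (3) -6 < 1 ✓
  (4) -6 < -5 ✓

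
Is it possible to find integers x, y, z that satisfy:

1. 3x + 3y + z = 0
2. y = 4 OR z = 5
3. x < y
Yes

Take x = 3, y = 4, z = -21. Substituting into each constraint:
  (1) 3(3) + 3(4) + (-21) = 0 ✓
  (2) y = 4, target 4 ✓ (first branch holds)
  (3) 3 < 4 ✓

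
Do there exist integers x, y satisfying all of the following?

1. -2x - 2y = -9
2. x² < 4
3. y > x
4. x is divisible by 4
No

Even the single constraint (-2x - 2y = -9) is infeasible over the integers.

  - -2x - 2y = -9: every term on the left is divisible by 2, so the LHS ≡ 0 (mod 2), but the RHS -9 is not — no integer solution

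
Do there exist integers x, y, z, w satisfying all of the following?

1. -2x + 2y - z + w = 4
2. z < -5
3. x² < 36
Yes

Take x = 1, y = 0, z = -6, w = 0. Substituting into each constraint:
  (1) -2(1) + 2(0) + 6 + 0 = 4 ✓
  (2) -6 < -5 ✓
  (3) x² = (1)² = 1, and 1 < 36 ✓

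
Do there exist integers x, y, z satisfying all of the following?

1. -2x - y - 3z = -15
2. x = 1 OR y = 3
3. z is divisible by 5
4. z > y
Yes

Take x = 1, y = -2, z = 5. Substituting into each constraint:
  (1) -2(1) + 2 - 3(5) = -15 ✓
  (2) x = 1, target 1 ✓ (first branch holds)
  (3) 5 = 5 × 1, remainder 0 ✓
  (4) 5 > -2 ✓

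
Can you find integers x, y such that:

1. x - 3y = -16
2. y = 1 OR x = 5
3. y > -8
Yes

Take x = 5, y = 7. Substituting into each constraint:
  (1) 5 - 3(7) = -16 ✓
  (2) x = 5, target 5 ✓ (second branch holds)
  (3) 7 > -8 ✓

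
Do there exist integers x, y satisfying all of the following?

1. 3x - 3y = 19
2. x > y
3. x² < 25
No

Even the single constraint (3x - 3y = 19) is infeasible over the integers.

  - 3x - 3y = 19: every term on the left is divisible by 3, so the LHS ≡ 0 (mod 3), but the RHS 19 is not — no integer solution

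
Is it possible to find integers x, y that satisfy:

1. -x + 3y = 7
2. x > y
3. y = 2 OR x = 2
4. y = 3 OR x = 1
No

A contradictory subset is {-x + 3y = 7, x > y, y = 3 OR x = 1}. No integer assignment can satisfy these jointly:

  - -x + 3y = 7: is a linear equation tying the variables together
  - x > y: bounds one variable relative to another variable
  - y = 3 OR x = 1: forces a choice: either y = 3 or x = 1

Split on the disjunction (y = 3 OR x = 1):
  • If y = 3: the equation forces x = 2, giving (y, x) = (3, 2), which violates x > y.
  • If x = 1: with x = 1, every remaining term of the linear equation is divisible by 3, so the left side is ≡ 0 (mod 3); but the right side 8 ≡ 2 (mod 3). No integers can satisfy it.
Both branches are infeasible, so the system has no integer solution.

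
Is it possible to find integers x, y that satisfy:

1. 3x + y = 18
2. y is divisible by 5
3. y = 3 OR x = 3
No

The full constraint system is jointly infeasible over the integers. Each constraint and what it forces:

  - 3x + y = 18: is a linear equation tying the variables together
  - y is divisible by 5: restricts y to multiples of 5
  - y = 3 OR x = 3: forces a choice: either y = 3 or x = 3

Split on the disjunction (y = 3 OR x = 3):
  • If y = 3: this contradicts the divisibility constraint — 3 is not a multiple of 5.
  • If x = 3: with x = 3, writing y = 5y', every remaining term of the linear equation is divisible by 5, so the left side is ≡ 0 (mod 5); but the right side 9 ≡ 4 (mod 5). No integers can satisfy it.
Both branches are infeasible, so the system has no integer solution.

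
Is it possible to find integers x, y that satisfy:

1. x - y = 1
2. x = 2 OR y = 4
Yes

Take x = 2, y = 1. Substituting into each constraint:
  (1) 2 + (-1) = 1 ✓
  (2) x = 2, target 2 ✓ (first branch holds)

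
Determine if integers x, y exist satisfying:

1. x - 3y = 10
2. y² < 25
Yes

Take x = 1, y = -3. Substituting into each constraint:
  (1) 1 - 3(-3) = 10 ✓
  (2) y² = (-3)² = 9, and 9 < 25 ✓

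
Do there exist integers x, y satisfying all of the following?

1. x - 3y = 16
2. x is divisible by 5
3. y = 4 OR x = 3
No

The full constraint system is jointly infeasible over the integers. Each constraint and what it forces:

  - x - 3y = 16: is a linear equation tying the variables together
  - x is divisible by 5: restricts x to multiples of 5
  - y = 4 OR x = 3: forces a choice: either y = 4 or x = 3

Split on the disjunction (y = 4 OR x = 3):
  • If y = 4: with y = 4, writing x = 5x', every remaining term of the linear equation is divisible by 5, so the left side is ≡ 0 (mod 5); but the right side 28 ≡ 3 (mod 5). No integers can satisfy it.
  • If x = 3: this contradicts the divisibility constraint — 3 is not a multiple of 5.
Both branches are infeasible, so the system has no integer solution.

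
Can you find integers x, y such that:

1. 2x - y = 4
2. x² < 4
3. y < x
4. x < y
No

A contradictory subset is {y < x, x < y}. No integer assignment can satisfy these jointly:

  - y < x: bounds one variable relative to another variable
  - x < y: bounds one variable relative to another variable

Direct contradiction: x > y and y > x cannot both hold.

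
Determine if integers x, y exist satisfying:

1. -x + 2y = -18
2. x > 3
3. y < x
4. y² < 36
Yes

Take x = 18, y = 0. Substituting into each constraint:
  (1) (-18) + 2(0) = -18 ✓
  (2) 18 > 3 ✓
  (3) 0 < 18 ✓
  (4) y² = (0)² = 0, and 0 < 36 ✓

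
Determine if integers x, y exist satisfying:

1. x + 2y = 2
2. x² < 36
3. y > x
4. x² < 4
Yes

Take x = 0, y = 1. Substituting into each constraint:
  (1) 0 + 2(1) = 2 ✓
  (2) x² = (0)² = 0, and 0 < 36 ✓
  (3) 1 > 0 ✓
  (4) x² = (0)² = 0, and 0 < 4 ✓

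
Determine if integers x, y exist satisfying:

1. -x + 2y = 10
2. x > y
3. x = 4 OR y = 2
No

The full constraint system is jointly infeasible over the integers. Each constraint and what it forces:

  - -x + 2y = 10: is a linear equation tying the variables together
  - x > y: bounds one variable relative to another variable
  - x = 4 OR y = 2: forces a choice: either x = 4 or y = 2

Split on the disjunction (x = 4 OR y = 2):
  • If x = 4: the equation forces y = 7, giving (x, y) = (4, 7), which violates x > y.
  • If y = 2: the equation forces x = -6, giving (y, x) = (2, -6), which violates x > y.
Both branches are infeasible, so the system has no integer solution.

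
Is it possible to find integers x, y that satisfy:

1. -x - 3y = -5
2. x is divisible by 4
Yes

Take x = -4, y = 3. Substituting into each constraint:
  (1) 4 - 3(3) = -5 ✓
  (2) -4 = 4 × -1, remainder 0 ✓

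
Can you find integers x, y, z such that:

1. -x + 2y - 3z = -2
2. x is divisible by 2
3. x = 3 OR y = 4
Yes

Take x = -2, y = 4, z = 4. Substituting into each constraint:
  (1) 2 + 2(4) - 3(4) = -2 ✓
  (2) -2 = 2 × -1, remainder 0 ✓
  (3) y = 4, target 4 ✓ (second branch holds)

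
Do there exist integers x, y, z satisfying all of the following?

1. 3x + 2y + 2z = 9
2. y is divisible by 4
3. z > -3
Yes

Take x = 1, y = 0, z = 3. Substituting into each constraint:
  (1) 3(1) + 2(0) + 2(3) = 9 ✓
  (2) 0 = 4 × 0, remainder 0 ✓
  (3) 3 > -3 ✓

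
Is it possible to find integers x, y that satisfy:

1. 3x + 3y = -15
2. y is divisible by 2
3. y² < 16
Yes

Take x = -5, y = 0. Substituting into each constraint:
  (1) 3(-5) + 3(0) = -15 ✓
  (2) 0 = 2 × 0, remainder 0 ✓
  (3) y² = (0)² = 0, and 0 < 16 ✓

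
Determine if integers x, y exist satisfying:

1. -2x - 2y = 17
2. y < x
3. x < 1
No

Even the single constraint (-2x - 2y = 17) is infeasible over the integers.

  - -2x - 2y = 17: every term on the left is divisible by 2, so the LHS ≡ 0 (mod 2), but the RHS 17 is not — no integer solution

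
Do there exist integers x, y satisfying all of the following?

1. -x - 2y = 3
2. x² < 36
Yes

Take x = 1, y = -2. Substituting into each constraint:
  (1) (-1) - 2(-2) = 3 ✓
  (2) x² = (1)² = 1, and 1 < 36 ✓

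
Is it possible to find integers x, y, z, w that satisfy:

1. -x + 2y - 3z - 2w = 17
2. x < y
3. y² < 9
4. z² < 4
Yes

Take x = -1, y = 0, z = 0, w = -8. Substituting into each constraint:
  (1) 1 + 2(0) - 3(0) - 2(-8) = 17 ✓
  (2) -1 < 0 ✓
  (3) y² = (0)² = 0, and 0 < 9 ✓
  (4) z² = (0)² = 0, and 0 < 4 ✓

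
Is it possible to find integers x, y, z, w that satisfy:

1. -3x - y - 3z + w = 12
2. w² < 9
Yes

Take x = 0, y = 0, z = -4, w = 0. Substituting into each constraint:
  (1) -3(0) + 0 - 3(-4) + 0 = 12 ✓
  (2) w² = (0)² = 0, and 0 < 9 ✓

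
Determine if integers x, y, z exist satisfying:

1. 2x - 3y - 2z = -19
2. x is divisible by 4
Yes

Take x = 0, y = 5, z = 2. Substituting into each constraint:
  (1) 2(0) - 3(5) - 2(2) = -19 ✓
  (2) 0 = 4 × 0, remainder 0 ✓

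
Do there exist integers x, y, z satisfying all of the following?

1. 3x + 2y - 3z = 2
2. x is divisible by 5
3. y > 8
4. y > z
Yes

Take x = -5, y = 10, z = 1. Substituting into each constraint:
  (1) 3(-5) + 2(10) - 3(1) = 2 ✓
  (2) -5 = 5 × -1, remainder 0 ✓
  (3) 10 > 8 ✓
  (4) 10 > 1 ✓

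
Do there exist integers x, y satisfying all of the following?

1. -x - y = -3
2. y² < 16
Yes

Take x = 3, y = 0. Substituting into each constraint:
  (1) (-3) + 0 = -3 ✓
  (2) y² = (0)² = 0, and 0 < 16 ✓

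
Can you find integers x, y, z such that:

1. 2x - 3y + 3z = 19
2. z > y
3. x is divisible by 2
Yes

Take x = 2, y = -5, z = 0. Substituting into each constraint:
  (1) 2(2) - 3(-5) + 3(0) = 19 ✓
  (2) 0 > -5 ✓
  (3) 2 = 2 × 1, remainder 0 ✓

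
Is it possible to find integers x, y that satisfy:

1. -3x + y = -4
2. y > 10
Yes

Take x = 5, y = 11. Substituting into each constraint:
  (1) -3(5) + 11 = -4 ✓
  (2) 11 > 10 ✓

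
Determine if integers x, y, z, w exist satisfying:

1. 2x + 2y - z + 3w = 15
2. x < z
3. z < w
Yes

Take x = -1, y = 7, z = 0, w = 1. Substituting into each constraint:
  (1) 2(-1) + 2(7) + 0 + 3(1) = 15 ✓
  (2) -1 < 0 ✓
  (3) 0 < 1 ✓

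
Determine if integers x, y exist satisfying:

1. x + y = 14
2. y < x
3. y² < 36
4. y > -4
Yes

Take x = 14, y = 0. Substituting into each constraint:
  (1) 14 + 0 = 14 ✓
  (2) 0 < 14 ✓
  (3) y² = (0)² = 0, and 0 < 36 ✓
  (4) 0 > -4 ✓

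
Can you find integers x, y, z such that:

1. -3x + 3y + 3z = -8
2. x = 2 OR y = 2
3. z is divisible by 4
No

Even the single constraint (-3x + 3y + 3z = -8) is infeasible over the integers.

  - -3x + 3y + 3z = -8: every term on the left is divisible by 3, so the LHS ≡ 0 (mod 3), but the RHS -8 is not — no integer solution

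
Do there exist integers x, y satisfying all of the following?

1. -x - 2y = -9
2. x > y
Yes

Take x = 5, y = 2. Substituting into each constraint:
  (1) (-5) - 2(2) = -9 ✓
  (2) 5 > 2 ✓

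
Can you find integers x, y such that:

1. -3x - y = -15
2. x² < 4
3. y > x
Yes

Take x = 0, y = 15. Substituting into each constraint:
  (1) -3(0) + (-15) = -15 ✓
  (2) x² = (0)² = 0, and 0 < 4 ✓
  (3) 15 > 0 ✓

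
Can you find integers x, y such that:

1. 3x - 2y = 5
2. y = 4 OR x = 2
No

The full constraint system is jointly infeasible over the integers. Each constraint and what it forces:

  - 3x - 2y = 5: is a linear equation tying the variables together
  - y = 4 OR x = 2: forces a choice: either y = 4 or x = 2

Split on the disjunction (y = 4 OR x = 2):
  • If y = 4: with y = 4, every remaining term of the linear equation is divisible by 3, so the left side is ≡ 0 (mod 3); but the right side 13 ≡ 1 (mod 3). No integers can satisfy it.
  • If x = 2: with x = 2, every remaining term of the linear equation is divisible by 2, so the left side is ≡ 0 (mod 2); but the right side -1 ≡ 1 (mod 2). No integers can satisfy it.
Both branches are infeasible, so the system has no integer solution.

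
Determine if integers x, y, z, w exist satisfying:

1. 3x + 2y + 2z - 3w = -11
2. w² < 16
Yes

Take x = 1, y = 0, z = -7, w = 0. Substituting into each constraint:
  (1) 3(1) + 2(0) + 2(-7) - 3(0) = -11 ✓
  (2) w² = (0)² = 0, and 0 < 16 ✓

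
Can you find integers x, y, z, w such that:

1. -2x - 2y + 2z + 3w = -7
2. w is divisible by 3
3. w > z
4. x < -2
Yes

Take x = -10, y = 5, z = -4, w = -3. Substituting into each constraint:
  (1) -2(-10) - 2(5) + 2(-4) + 3(-3) = -7 ✓
  (2) -3 = 3 × -1, remainder 0 ✓
  (3) -3 > -4 ✓
  (4) -10 < -2 ✓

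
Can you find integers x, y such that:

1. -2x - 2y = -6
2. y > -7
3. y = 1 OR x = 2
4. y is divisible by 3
No

A contradictory subset is {-2x - 2y = -6, y = 1 OR x = 2, y is divisible by 3}. No integer assignment can satisfy these jointly:

  - -2x - 2y = -6: is a linear equation tying the variables together
  - y = 1 OR x = 2: forces a choice: either y = 1 or x = 2
  - y is divisible by 3: restricts y to multiples of 3

Split on the disjunction (y = 1 OR x = 2):
  • If y = 1: this contradicts the divisibility constraint — 1 is not a multiple of 3.
  • If x = 2: with x = 2, writing y = 3y', every remaining term of the linear equation is divisible by 6, so the left side is ≡ 0 (mod 6); but the right side -2 ≡ 4 (mod 6). No integers can satisfy it.
Both branches are infeasible, so the system has no integer solution.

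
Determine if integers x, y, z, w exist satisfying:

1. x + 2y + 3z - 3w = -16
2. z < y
Yes

Take x = -18, y = 1, z = 0, w = 0. Substituting into each constraint:
  (1) (-18) + 2(1) + 3(0) - 3(0) = -16 ✓
  (2) 0 < 1 ✓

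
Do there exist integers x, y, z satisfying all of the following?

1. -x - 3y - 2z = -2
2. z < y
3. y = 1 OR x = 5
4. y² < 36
Yes

Take x = -1, y = 1, z = 0. Substituting into each constraint:
  (1) 1 - 3(1) - 2(0) = -2 ✓
  (2) 0 < 1 ✓
  (3) y = 1, target 1 ✓ (first branch holds)
  (4) y² = (1)² = 1, and 1 < 36 ✓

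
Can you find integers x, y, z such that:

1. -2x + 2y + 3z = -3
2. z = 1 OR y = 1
Yes

Take x = 5, y = 2, z = 1. Substituting into each constraint:
  (1) -2(5) + 2(2) + 3(1) = -3 ✓
  (2) z = 1, target 1 ✓ (first branch holds)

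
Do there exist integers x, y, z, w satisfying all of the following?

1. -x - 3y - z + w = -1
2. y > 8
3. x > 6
Yes

Take x = 7, y = 9, z = -33, w = 0. Substituting into each constraint:
  (1) (-7) - 3(9) + 33 + 0 = -1 ✓
  (2) 9 > 8 ✓
  (3) 7 > 6 ✓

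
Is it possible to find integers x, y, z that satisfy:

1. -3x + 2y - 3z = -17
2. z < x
Yes

Take x = 1, y = -7, z = 0. Substituting into each constraint:
  (1) -3(1) + 2(-7) - 3(0) = -17 ✓
  (2) 0 < 1 ✓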